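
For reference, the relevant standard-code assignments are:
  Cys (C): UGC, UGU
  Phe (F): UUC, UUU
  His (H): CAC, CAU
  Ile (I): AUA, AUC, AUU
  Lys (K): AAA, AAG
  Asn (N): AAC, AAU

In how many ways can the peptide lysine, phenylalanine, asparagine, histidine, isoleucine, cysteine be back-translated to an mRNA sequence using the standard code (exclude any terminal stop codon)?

96

Lys: 2 codons.
Phe: 2 codons.
Asn: 2 codons.
His: 2 codons.
Ile: 3 codons.
Cys: 2 codons.
2 × 2 × 2 × 2 × 3 × 2 = 96.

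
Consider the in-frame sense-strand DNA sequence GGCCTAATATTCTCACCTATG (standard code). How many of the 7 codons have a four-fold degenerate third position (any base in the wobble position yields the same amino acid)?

Codon 1 GGC (Gly): third position 4-fold.
Codon 2 CTA (Leu): third position 4-fold.
Codon 3 ATA (Ile): third position 3-fold.
Codon 4 TTC (Phe): third position 2-fold.
Codon 5 TCA (Ser): third position 4-fold.
Codon 6 CCT (Pro): third position 4-fold.
Codon 7 ATG (Met): third position 1-fold.
Four-fold degenerate third positions: 4.

4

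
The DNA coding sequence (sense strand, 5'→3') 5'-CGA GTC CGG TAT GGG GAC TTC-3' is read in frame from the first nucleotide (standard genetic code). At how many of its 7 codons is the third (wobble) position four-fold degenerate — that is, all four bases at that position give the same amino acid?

4

Codon 1 CGA (Arg): third position 4-fold.
Codon 2 GTC (Val): third position 4-fold.
Codon 3 CGG (Arg): third position 4-fold.
Codon 4 TAT (Tyr): third position 2-fold.
Codon 5 GGG (Gly): third position 4-fold.
Codon 6 GAC (Asp): third position 2-fold.
Codon 7 TTC (Phe): third position 2-fold.
Four-fold degenerate third positions: 4.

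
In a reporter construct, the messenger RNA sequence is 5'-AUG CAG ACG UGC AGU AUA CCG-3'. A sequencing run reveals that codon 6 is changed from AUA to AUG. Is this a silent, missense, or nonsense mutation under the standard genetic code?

Position 18 falls in codon 6: AUA → Ile.
After the substitution the codon is AUG → Met.
Ile ≠ Met, so this is a missense mutation.

missense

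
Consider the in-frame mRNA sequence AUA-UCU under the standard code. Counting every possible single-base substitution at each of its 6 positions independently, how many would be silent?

Codon 1 (AUA, Ile): 2 synonymous substitutions.
Codon 2 (UCU, Ser): 3 synonymous substitutions.
Total: 2 + 3 = 5.

5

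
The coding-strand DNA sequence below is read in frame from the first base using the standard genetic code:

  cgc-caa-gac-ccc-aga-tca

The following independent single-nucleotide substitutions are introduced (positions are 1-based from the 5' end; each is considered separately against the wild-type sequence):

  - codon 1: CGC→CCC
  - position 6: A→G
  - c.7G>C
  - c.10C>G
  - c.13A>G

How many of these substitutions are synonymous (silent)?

1

Codon 1: CGC (Arg) → CCC (Pro) — missense.
Codon 2: CAA (Gln) → CAG (Gln) — synonymous.
Codon 3: GAC (Asp) → CAC (His) — missense.
Codon 4: CCC (Pro) → GCC (Ala) — missense.
Codon 5: AGA (Arg) → GGA (Gly) — missense.
Synonymous: 1 of 5.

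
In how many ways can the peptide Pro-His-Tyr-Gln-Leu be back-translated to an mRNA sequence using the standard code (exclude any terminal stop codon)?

192

Pro: 4 codons.
His: 2 codons.
Tyr: 2 codons.
Gln: 2 codons.
Leu: 6 codons.
4 × 2 × 2 × 2 × 6 = 192.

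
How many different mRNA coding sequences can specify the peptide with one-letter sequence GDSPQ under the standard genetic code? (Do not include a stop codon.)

Gly: 4 codons.
Asp: 2 codons.
Ser: 6 codons.
Pro: 4 codons.
Gln: 2 codons.
4 × 2 × 6 × 4 × 2 = 384.

384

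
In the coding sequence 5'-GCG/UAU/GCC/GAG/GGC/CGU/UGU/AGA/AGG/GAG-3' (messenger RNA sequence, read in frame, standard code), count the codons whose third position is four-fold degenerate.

Codon 1 GCG (Ala): third position 4-fold.
Codon 2 UAU (Tyr): third position 2-fold.
Codon 3 GCC (Ala): third position 4-fold.
Codon 4 GAG (Glu): third position 2-fold.
Codon 5 GGC (Gly): third position 4-fold.
Codon 6 CGU (Arg): third position 4-fold.
Codon 7 UGU (Cys): third position 2-fold.
Codon 8 AGA (Arg): third position 2-fold.
Codon 9 AGG (Arg): third position 2-fold.
Codon 10 GAG (Glu): third position 2-fold.
Four-fold degenerate third positions: 4.

4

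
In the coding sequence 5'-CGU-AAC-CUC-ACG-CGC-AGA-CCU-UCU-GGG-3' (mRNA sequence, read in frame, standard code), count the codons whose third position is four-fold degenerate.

7

Codon 1 CGU (Arg): third position 4-fold.
Codon 2 AAC (Asn): third position 2-fold.
Codon 3 CUC (Leu): third position 4-fold.
Codon 4 ACG (Thr): third position 4-fold.
Codon 5 CGC (Arg): third position 4-fold.
Codon 6 AGA (Arg): third position 2-fold.
Codon 7 CCU (Pro): third position 4-fold.
Codon 8 UCU (Ser): third position 4-fold.
Codon 9 GGG (Gly): third position 4-fold.
Four-fold degenerate third positions: 7.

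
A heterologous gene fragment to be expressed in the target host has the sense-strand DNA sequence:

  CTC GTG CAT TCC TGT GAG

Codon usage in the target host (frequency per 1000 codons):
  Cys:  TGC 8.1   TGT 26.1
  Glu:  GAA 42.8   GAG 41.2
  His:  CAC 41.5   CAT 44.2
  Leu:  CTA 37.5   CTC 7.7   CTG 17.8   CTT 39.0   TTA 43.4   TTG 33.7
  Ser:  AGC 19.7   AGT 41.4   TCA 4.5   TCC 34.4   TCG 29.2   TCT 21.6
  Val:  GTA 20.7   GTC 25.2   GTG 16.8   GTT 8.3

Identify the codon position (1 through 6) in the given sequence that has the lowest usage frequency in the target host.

1

Codon 1 CTC (Leu): 7.7 per 1000.
Codon 2 GTG (Val): 16.8 per 1000.
Codon 3 CAT (His): 44.2 per 1000.
Codon 4 TCC (Ser): 34.4 per 1000.
Codon 5 TGT (Cys): 26.1 per 1000.
Codon 6 GAG (Glu): 41.2 per 1000.
Lowest frequency is 7.7 at codon 1.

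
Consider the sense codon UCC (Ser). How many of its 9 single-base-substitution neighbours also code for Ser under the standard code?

Position 1: none → 0 synonymous.
Position 2: none → 0 synonymous.
Position 3: UCU, UCA, UCG → 3 synonymous.
Total: 0 + 0 + 3 = 3.

3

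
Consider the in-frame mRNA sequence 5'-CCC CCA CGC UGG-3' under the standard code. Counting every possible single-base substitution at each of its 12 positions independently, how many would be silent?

9

Codon 1 (CCC, Pro): 3 synonymous substitutions.
Codon 2 (CCA, Pro): 3 synonymous substitutions.
Codon 3 (CGC, Arg): 3 synonymous substitutions.
Codon 4 (UGG, Trp): 0 synonymous substitutions.
Total: 3 + 3 + 3 + 0 = 9.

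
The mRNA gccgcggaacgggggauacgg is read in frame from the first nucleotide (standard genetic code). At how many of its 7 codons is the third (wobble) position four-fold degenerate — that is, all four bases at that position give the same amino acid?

Codon 1 GCC (Ala): third position 4-fold.
Codon 2 GCG (Ala): third position 4-fold.
Codon 3 GAA (Glu): third position 2-fold.
Codon 4 CGG (Arg): third position 4-fold.
Codon 5 GGG (Gly): third position 4-fold.
Codon 6 AUA (Ile): third position 3-fold.
Codon 7 CGG (Arg): third position 4-fold.
Four-fold degenerate third positions: 5.

5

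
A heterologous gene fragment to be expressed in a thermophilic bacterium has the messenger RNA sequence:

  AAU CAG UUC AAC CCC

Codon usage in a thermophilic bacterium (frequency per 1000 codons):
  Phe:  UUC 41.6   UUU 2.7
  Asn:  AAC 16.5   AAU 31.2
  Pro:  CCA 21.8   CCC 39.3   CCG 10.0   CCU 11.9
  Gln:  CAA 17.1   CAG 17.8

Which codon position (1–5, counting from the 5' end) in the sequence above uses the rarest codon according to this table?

Codon 1 AAU (Asn): 31.2 per 1000.
Codon 2 CAG (Gln): 17.8 per 1000.
Codon 3 UUC (Phe): 41.6 per 1000.
Codon 4 AAC (Asn): 16.5 per 1000.
Codon 5 CCC (Pro): 39.3 per 1000.
Lowest frequency is 16.5 at codon 4.

4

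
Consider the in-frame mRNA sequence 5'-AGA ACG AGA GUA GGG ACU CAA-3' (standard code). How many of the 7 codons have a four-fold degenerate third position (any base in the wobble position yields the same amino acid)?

Codon 1 AGA (Arg): third position 2-fold.
Codon 2 ACG (Thr): third position 4-fold.
Codon 3 AGA (Arg): third position 2-fold.
Codon 4 GUA (Val): third position 4-fold.
Codon 5 GGG (Gly): third position 4-fold.
Codon 6 ACU (Thr): third position 4-fold.
Codon 7 CAA (Gln): third position 2-fold.
Four-fold degenerate third positions: 4.

4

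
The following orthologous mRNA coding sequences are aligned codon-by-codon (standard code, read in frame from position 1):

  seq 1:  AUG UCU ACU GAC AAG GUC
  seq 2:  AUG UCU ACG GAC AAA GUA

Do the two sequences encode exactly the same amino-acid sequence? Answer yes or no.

yes

Codon 1: AUG Met / AUG Met — identical.
Codon 2: UCU Ser / UCU Ser — identical.
Codon 3: ACU Thr / ACG Thr — synonymous.
Codon 4: GAC Asp / GAC Asp — identical.
Codon 5: AAG Lys / AAA Lys — synonymous.
Codon 6: GUC Val / GUA Val — synonymous.
Nonsynonymous differences: 0 → same protein.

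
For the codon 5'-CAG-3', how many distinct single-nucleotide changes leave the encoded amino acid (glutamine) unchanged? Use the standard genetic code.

Position 1: none → 0 synonymous.
Position 2: none → 0 synonymous.
Position 3: CAA → 1 synonymous.
Total: 0 + 0 + 1 = 1.

1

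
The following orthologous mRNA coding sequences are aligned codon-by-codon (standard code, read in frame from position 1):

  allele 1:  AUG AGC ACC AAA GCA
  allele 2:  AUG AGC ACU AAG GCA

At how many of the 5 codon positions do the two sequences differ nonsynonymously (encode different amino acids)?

0

Codon 1: AUG Met / AUG Met — identical.
Codon 2: AGC Ser / AGC Ser — identical.
Codon 3: ACC Thr / ACU Thr — synonymous.
Codon 4: AAA Lys / AAG Lys — synonymous.
Codon 5: GCA Ala / GCA Ala — identical.
Nonsynonymous differences: 0.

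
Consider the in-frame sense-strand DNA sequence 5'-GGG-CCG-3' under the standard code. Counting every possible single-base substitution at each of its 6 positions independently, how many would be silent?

6

Codon 1 (GGG, Gly): 3 synonymous substitutions.
Codon 2 (CCG, Pro): 3 synonymous substitutions.
Total: 3 + 3 = 6.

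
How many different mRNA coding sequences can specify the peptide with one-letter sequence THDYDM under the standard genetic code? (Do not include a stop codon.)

64

Thr: 4 codons.
His: 2 codons.
Asp: 2 codons.
Tyr: 2 codons.
Asp: 2 codons.
Met: 1 codon.
4 × 2 × 2 × 2 × 2 × 1 = 64.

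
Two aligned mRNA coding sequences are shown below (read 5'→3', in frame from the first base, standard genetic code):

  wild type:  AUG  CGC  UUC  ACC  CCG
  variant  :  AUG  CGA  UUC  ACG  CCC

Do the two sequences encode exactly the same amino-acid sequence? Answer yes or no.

Codon 1: AUG Met / AUG Met — identical.
Codon 2: CGC Arg / CGA Arg — synonymous.
Codon 3: UUC Phe / UUC Phe — identical.
Codon 4: ACC Thr / ACG Thr — synonymous.
Codon 5: CCG Pro / CCC Pro — synonymous.
Nonsynonymous differences: 0 → same protein.

yes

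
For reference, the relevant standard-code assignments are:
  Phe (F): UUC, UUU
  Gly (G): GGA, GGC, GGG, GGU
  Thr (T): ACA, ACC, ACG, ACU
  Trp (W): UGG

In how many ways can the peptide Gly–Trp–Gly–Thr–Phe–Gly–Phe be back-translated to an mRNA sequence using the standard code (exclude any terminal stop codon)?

1024

Gly: 4 codons.
Trp: 1 codon.
Gly: 4 codons.
Thr: 4 codons.
Phe: 2 codons.
Gly: 4 codons.
Phe: 2 codons.
4 × 1 × 4 × 4 × 2 × 4 × 2 = 1024.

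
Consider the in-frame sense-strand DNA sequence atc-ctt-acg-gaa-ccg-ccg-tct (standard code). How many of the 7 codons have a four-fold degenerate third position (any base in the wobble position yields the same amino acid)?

Codon 1 ATC (Ile): third position 3-fold.
Codon 2 CTT (Leu): third position 4-fold.
Codon 3 ACG (Thr): third position 4-fold.
Codon 4 GAA (Glu): third position 2-fold.
Codon 5 CCG (Pro): third position 4-fold.
Codon 6 CCG (Pro): third position 4-fold.
Codon 7 TCT (Ser): third position 4-fold.
Four-fold degenerate third positions: 5.

5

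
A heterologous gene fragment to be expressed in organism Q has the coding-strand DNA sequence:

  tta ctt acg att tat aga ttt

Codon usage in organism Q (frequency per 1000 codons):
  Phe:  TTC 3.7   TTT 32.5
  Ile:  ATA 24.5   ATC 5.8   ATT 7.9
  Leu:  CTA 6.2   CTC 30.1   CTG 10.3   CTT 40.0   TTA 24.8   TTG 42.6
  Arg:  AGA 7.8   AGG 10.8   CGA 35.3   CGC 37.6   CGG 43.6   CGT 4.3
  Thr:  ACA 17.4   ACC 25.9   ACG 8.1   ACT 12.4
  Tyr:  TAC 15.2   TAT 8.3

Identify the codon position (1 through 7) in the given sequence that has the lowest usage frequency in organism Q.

6

Codon 1 TTA (Leu): 24.8 per 1000.
Codon 2 CTT (Leu): 40.0 per 1000.
Codon 3 ACG (Thr): 8.1 per 1000.
Codon 4 ATT (Ile): 7.9 per 1000.
Codon 5 TAT (Tyr): 8.3 per 1000.
Codon 6 AGA (Arg): 7.8 per 1000.
Codon 7 TTT (Phe): 32.5 per 1000.
Lowest frequency is 7.8 at codon 6.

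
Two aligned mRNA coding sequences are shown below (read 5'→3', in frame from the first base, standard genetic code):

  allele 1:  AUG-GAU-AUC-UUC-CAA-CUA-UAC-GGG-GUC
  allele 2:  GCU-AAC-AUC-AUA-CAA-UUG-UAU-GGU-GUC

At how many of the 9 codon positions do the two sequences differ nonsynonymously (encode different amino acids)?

3

Codon 1: AUG Met / GCU Ala — nonsynonymous.
Codon 2: GAU Asp / AAC Asn — nonsynonymous.
Codon 3: AUC Ile / AUC Ile — identical.
Codon 4: UUC Phe / AUA Ile — nonsynonymous.
Codon 5: CAA Gln / CAA Gln — identical.
Codon 6: CUA Leu / UUG Leu — synonymous.
Codon 7: UAC Tyr / UAU Tyr — synonymous.
Codon 8: GGG Gly / GGU Gly — synonymous.
Codon 9: GUC Val / GUC Val — identical.
Nonsynonymous differences: 3.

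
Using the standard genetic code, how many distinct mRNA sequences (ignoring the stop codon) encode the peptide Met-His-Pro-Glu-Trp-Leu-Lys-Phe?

384

Met: 1 codon.
His: 2 codons.
Pro: 4 codons.
Glu: 2 codons.
Trp: 1 codon.
Leu: 6 codons.
Lys: 2 codons.
Phe: 2 codons.
1 × 2 × 4 × 2 × 1 × 6 × 2 × 2 = 384.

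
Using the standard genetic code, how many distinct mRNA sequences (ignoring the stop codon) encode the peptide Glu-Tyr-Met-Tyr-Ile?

Glu: 2 codons.
Tyr: 2 codons.
Met: 1 codon.
Tyr: 2 codons.
Ile: 3 codons.
2 × 2 × 1 × 2 × 3 = 24.

24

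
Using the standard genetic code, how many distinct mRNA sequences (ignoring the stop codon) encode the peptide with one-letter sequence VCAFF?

Val: 4 codons.
Cys: 2 codons.
Ala: 4 codons.
Phe: 2 codons.
Phe: 2 codons.
4 × 2 × 4 × 2 × 2 = 128.

128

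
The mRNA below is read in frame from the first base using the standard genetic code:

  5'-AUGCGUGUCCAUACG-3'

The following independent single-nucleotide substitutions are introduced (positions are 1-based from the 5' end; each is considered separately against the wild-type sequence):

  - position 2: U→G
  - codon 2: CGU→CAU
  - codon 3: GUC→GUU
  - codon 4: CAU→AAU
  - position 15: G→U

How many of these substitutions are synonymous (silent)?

2

Codon 1: AUG (Met) → AGG (Arg) — missense.
Codon 2: CGU (Arg) → CAU (His) — missense.
Codon 3: GUC (Val) → GUU (Val) — synonymous.
Codon 4: CAU (His) → AAU (Asn) — missense.
Codon 5: ACG (Thr) → ACU (Thr) — synonymous.
Synonymous: 2 of 5.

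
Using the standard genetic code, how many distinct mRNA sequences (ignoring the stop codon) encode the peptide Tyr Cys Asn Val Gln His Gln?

Tyr: 2 codons.
Cys: 2 codons.
Asn: 2 codons.
Val: 4 codons.
Gln: 2 codons.
His: 2 codons.
Gln: 2 codons.
2 × 2 × 2 × 4 × 2 × 2 × 2 = 256.

256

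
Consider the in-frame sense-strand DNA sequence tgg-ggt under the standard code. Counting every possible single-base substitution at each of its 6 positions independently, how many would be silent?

Codon 1 (TGG, Trp): 0 synonymous substitutions.
Codon 2 (GGT, Gly): 3 synonymous substitutions.
Total: 0 + 3 = 3.

3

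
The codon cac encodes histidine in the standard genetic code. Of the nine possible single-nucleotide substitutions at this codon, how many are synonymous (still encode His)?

1

Position 1: none → 0 synonymous.
Position 2: none → 0 synonymous.
Position 3: CAT → 1 synonymous.
Total: 0 + 0 + 1 = 1.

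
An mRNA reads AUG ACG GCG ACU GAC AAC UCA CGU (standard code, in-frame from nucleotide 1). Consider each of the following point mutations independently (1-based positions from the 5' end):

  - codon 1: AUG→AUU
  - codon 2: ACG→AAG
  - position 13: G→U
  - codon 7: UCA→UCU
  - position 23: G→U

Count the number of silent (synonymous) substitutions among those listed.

Codon 1: AUG (Met) → AUU (Ile) — missense.
Codon 2: ACG (Thr) → AAG (Lys) — missense.
Codon 5: GAC (Asp) → UAC (Tyr) — missense.
Codon 7: UCA (Ser) → UCU (Ser) — synonymous.
Codon 8: CGU (Arg) → CUU (Leu) — missense.
Synonymous: 1 of 5.

1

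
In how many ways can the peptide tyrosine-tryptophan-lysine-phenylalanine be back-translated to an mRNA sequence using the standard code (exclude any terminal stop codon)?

8

Tyr: 2 codons.
Trp: 1 codon.
Lys: 2 codons.
Phe: 2 codons.
2 × 1 × 2 × 2 = 8.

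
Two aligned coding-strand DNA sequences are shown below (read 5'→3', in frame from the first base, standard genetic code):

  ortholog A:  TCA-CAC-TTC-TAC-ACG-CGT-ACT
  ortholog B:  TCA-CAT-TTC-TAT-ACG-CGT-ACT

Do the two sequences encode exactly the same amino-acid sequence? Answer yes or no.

Codon 1: TCA Ser / TCA Ser — identical.
Codon 2: CAC His / CAT His — synonymous.
Codon 3: TTC Phe / TTC Phe — identical.
Codon 4: TAC Tyr / TAT Tyr — synonymous.
Codon 5: ACG Thr / ACG Thr — identical.
Codon 6: CGT Arg / CGT Arg — identical.
Codon 7: ACT Thr / ACT Thr — identical.
Nonsynonymous differences: 0 → same protein.

yes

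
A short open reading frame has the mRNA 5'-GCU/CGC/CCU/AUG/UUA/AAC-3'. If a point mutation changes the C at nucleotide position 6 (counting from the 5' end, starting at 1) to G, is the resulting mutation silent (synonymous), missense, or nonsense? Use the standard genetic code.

Position 6 falls in codon 2: CGC → Arg.
After the substitution the codon is CGG → Arg.
Both encode Arg, so the change is synonymous.

silent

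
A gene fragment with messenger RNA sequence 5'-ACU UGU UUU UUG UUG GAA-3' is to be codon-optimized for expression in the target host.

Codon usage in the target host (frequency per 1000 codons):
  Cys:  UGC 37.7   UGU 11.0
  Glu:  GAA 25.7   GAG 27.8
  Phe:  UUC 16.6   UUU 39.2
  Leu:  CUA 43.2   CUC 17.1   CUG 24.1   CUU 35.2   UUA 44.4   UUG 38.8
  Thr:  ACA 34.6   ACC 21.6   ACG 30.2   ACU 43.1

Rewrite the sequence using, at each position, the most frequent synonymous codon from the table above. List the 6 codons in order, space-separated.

Codon 1 (Thr): best is ACU at 43.1.
Codon 2 (Cys): best is UGC at 37.7.
Codon 3 (Phe): best is UUU at 39.2.
Codon 4 (Leu): best is UUA at 44.4.
Codon 5 (Leu): best is UUA at 44.4.
Codon 6 (Glu): best is GAG at 27.8.

ACU UGC UUU UUA UUA GAG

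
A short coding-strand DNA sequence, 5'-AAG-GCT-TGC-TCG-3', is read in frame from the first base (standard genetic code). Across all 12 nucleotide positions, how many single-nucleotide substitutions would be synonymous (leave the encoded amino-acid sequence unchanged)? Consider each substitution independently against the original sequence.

8

Codon 1 (AAG, Lys): 1 synonymous substitution.
Codon 2 (GCT, Ala): 3 synonymous substitutions.
Codon 3 (TGC, Cys): 1 synonymous substitution.
Codon 4 (TCG, Ser): 3 synonymous substitutions.
Total: 1 + 3 + 1 + 3 = 8.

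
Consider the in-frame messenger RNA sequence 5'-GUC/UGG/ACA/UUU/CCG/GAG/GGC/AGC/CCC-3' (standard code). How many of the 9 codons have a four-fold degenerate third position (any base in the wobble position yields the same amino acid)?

5

Codon 1 GUC (Val): third position 4-fold.
Codon 2 UGG (Trp): third position 1-fold.
Codon 3 ACA (Thr): third position 4-fold.
Codon 4 UUU (Phe): third position 2-fold.
Codon 5 CCG (Pro): third position 4-fold.
Codon 6 GAG (Glu): third position 2-fold.
Codon 7 GGC (Gly): third position 4-fold.
Codon 8 AGC (Ser): third position 2-fold.
Codon 9 CCC (Pro): third position 4-fold.
Four-fold degenerate third positions: 5.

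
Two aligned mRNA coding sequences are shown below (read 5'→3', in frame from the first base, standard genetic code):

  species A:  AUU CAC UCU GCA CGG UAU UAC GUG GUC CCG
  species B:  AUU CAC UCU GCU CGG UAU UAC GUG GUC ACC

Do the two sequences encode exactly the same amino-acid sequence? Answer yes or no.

no

Codon 1: AUU Ile / AUU Ile — identical.
Codon 2: CAC His / CAC His — identical.
Codon 3: UCU Ser / UCU Ser — identical.
Codon 4: GCA Ala / GCU Ala — synonymous.
Codon 5: CGG Arg / CGG Arg — identical.
Codon 6: UAU Tyr / UAU Tyr — identical.
Codon 7: UAC Tyr / UAC Tyr — identical.
Codon 8: GUG Val / GUG Val — identical.
Codon 9: GUC Val / GUC Val — identical.
Codon 10: CCG Pro / ACC Thr — nonsynonymous.
Nonsynonymous differences: 1 → different protein.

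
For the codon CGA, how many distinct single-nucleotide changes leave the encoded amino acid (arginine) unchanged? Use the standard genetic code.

4

Position 1: AGA → 1 synonymous.
Position 2: none → 0 synonymous.
Position 3: CGU, CGC, CGG → 3 synonymous.
Total: 1 + 0 + 3 = 4.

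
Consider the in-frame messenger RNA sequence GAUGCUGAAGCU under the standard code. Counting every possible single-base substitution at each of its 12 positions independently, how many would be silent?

8

Codon 1 (GAU, Asp): 1 synonymous substitution.
Codon 2 (GCU, Ala): 3 synonymous substitutions.
Codon 3 (GAA, Glu): 1 synonymous substitution.
Codon 4 (GCU, Ala): 3 synonymous substitutions.
Total: 1 + 3 + 1 + 3 = 8.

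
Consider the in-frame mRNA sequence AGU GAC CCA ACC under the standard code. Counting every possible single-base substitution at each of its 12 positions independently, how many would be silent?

8

Codon 1 (AGU, Ser): 1 synonymous substitution.
Codon 2 (GAC, Asp): 1 synonymous substitution.
Codon 3 (CCA, Pro): 3 synonymous substitutions.
Codon 4 (ACC, Thr): 3 synonymous substitutions.
Total: 1 + 1 + 3 + 3 = 8.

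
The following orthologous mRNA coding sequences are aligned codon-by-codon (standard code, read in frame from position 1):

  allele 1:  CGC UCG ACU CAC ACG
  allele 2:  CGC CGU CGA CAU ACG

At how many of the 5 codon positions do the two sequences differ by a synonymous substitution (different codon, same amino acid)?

Codon 1: CGC Arg / CGC Arg — identical.
Codon 2: UCG Ser / CGU Arg — nonsynonymous.
Codon 3: ACU Thr / CGA Arg — nonsynonymous.
Codon 4: CAC His / CAU His — synonymous.
Codon 5: ACG Thr / ACG Thr — identical.
Synonymous differences: 1.

1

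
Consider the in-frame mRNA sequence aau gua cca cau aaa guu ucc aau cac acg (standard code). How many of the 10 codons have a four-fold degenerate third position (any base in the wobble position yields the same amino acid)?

Codon 1 AAU (Asn): third position 2-fold.
Codon 2 GUA (Val): third position 4-fold.
Codon 3 CCA (Pro): third position 4-fold.
Codon 4 CAU (His): third position 2-fold.
Codon 5 AAA (Lys): third position 2-fold.
Codon 6 GUU (Val): third position 4-fold.
Codon 7 UCC (Ser): third position 4-fold.
Codon 8 AAU (Asn): third position 2-fold.
Codon 9 CAC (His): third position 2-fold.
Codon 10 ACG (Thr): third position 4-fold.
Four-fold degenerate third positions: 5.

5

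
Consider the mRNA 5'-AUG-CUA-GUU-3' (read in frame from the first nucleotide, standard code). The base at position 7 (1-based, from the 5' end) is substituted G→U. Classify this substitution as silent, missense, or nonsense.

Position 7 falls in codon 3: GUU → Val.
After the substitution the codon is UUU → Phe.
Val ≠ Phe, so this is a missense mutation.

missense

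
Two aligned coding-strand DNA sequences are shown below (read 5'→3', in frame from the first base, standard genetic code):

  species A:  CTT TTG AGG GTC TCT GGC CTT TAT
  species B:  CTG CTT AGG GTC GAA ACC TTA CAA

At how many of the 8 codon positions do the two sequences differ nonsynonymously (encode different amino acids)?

3

Codon 1: CTT Leu / CTG Leu — synonymous.
Codon 2: TTG Leu / CTT Leu — synonymous.
Codon 3: AGG Arg / AGG Arg — identical.
Codon 4: GTC Val / GTC Val — identical.
Codon 5: TCT Ser / GAA Glu — nonsynonymous.
Codon 6: GGC Gly / ACC Thr — nonsynonymous.
Codon 7: CTT Leu / TTA Leu — synonymous.
Codon 8: TAT Tyr / CAA Gln — nonsynonymous.
Nonsynonymous differences: 3.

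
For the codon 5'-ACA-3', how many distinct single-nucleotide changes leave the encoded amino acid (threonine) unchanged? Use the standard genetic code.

Position 1: none → 0 synonymous.
Position 2: none → 0 synonymous.
Position 3: ACT, ACC, ACG → 3 synonymous.
Total: 0 + 0 + 3 = 3.

3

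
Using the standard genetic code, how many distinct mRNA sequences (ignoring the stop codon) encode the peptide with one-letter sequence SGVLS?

Ser: 6 codons.
Gly: 4 codons.
Val: 4 codons.
Leu: 6 codons.
Ser: 6 codons.
6 × 4 × 4 × 6 × 6 = 3456.

3456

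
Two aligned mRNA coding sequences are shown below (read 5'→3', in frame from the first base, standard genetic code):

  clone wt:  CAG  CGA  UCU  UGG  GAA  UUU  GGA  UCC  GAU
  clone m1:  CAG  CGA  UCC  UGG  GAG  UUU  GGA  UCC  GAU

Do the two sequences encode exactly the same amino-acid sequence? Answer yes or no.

Codon 1: CAG Gln / CAG Gln — identical.
Codon 2: CGA Arg / CGA Arg — identical.
Codon 3: UCU Ser / UCC Ser — synonymous.
Codon 4: UGG Trp / UGG Trp — identical.
Codon 5: GAA Glu / GAG Glu — synonymous.
Codon 6: UUU Phe / UUU Phe — identical.
Codon 7: GGA Gly / GGA Gly — identical.
Codon 8: UCC Ser / UCC Ser — identical.
Codon 9: GAU Asp / GAU Asp — identical.
Nonsynonymous differences: 0 → same protein.

yes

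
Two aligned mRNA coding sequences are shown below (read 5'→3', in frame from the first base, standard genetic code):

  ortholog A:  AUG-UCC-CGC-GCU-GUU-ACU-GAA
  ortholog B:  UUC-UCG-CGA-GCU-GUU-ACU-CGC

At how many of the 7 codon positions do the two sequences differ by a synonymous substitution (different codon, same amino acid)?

2

Codon 1: AUG Met / UUC Phe — nonsynonymous.
Codon 2: UCC Ser / UCG Ser — synonymous.
Codon 3: CGC Arg / CGA Arg — synonymous.
Codon 4: GCU Ala / GCU Ala — identical.
Codon 5: GUU Val / GUU Val — identical.
Codon 6: ACU Thr / ACU Thr — identical.
Codon 7: GAA Glu / CGC Arg — nonsynonymous.
Synonymous differences: 2.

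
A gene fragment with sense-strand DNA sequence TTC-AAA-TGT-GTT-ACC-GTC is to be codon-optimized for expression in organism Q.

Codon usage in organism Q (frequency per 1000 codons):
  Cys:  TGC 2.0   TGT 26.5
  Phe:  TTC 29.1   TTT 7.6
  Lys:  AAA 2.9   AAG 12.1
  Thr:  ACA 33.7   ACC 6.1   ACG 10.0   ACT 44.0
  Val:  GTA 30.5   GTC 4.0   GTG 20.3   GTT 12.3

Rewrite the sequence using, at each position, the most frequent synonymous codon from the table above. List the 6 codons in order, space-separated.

Codon 1 (Phe): best is TTC at 29.1.
Codon 2 (Lys): best is AAG at 12.1.
Codon 3 (Cys): best is TGT at 26.5.
Codon 4 (Val): best is GTA at 30.5.
Codon 5 (Thr): best is ACT at 44.0.
Codon 6 (Val): best is GTA at 30.5.

TTC AAG TGT GTA ACT GTA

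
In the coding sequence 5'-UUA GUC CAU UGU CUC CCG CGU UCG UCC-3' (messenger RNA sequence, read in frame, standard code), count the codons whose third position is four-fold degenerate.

6

Codon 1 UUA (Leu): third position 2-fold.
Codon 2 GUC (Val): third position 4-fold.
Codon 3 CAU (His): third position 2-fold.
Codon 4 UGU (Cys): third position 2-fold.
Codon 5 CUC (Leu): third position 4-fold.
Codon 6 CCG (Pro): third position 4-fold.
Codon 7 CGU (Arg): third position 4-fold.
Codon 8 UCG (Ser): third position 4-fold.
Codon 9 UCC (Ser): third position 4-fold.
Four-fold degenerate third positions: 6.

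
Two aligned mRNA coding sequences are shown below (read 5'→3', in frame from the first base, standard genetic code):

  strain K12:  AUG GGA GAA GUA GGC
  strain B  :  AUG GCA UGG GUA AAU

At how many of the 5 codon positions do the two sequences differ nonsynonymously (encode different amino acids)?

3

Codon 1: AUG Met / AUG Met — identical.
Codon 2: GGA Gly / GCA Ala — nonsynonymous.
Codon 3: GAA Glu / UGG Trp — nonsynonymous.
Codon 4: GUA Val / GUA Val — identical.
Codon 5: GGC Gly / AAU Asn — nonsynonymous.
Nonsynonymous differences: 3.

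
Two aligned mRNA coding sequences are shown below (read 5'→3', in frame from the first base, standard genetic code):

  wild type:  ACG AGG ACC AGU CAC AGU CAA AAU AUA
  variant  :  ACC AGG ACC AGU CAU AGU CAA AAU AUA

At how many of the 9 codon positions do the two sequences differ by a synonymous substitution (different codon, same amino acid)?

Codon 1: ACG Thr / ACC Thr — synonymous.
Codon 2: AGG Arg / AGG Arg — identical.
Codon 3: ACC Thr / ACC Thr — identical.
Codon 4: AGU Ser / AGU Ser — identical.
Codon 5: CAC His / CAU His — synonymous.
Codon 6: AGU Ser / AGU Ser — identical.
Codon 7: CAA Gln / CAA Gln — identical.
Codon 8: AAU Asn / AAU Asn — identical.
Codon 9: AUA Ile / AUA Ile — identical.
Synonymous differences: 2.

2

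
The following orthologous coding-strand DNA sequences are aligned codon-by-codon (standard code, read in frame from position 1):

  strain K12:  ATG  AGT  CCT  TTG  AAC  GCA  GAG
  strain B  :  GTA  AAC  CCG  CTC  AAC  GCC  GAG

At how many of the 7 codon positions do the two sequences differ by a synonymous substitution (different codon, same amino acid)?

Codon 1: ATG Met / GTA Val — nonsynonymous.
Codon 2: AGT Ser / AAC Asn — nonsynonymous.
Codon 3: CCT Pro / CCG Pro — synonymous.
Codon 4: TTG Leu / CTC Leu — synonymous.
Codon 5: AAC Asn / AAC Asn — identical.
Codon 6: GCA Ala / GCC Ala — synonymous.
Codon 7: GAG Glu / GAG Glu — identical.
Synonymous differences: 3.

3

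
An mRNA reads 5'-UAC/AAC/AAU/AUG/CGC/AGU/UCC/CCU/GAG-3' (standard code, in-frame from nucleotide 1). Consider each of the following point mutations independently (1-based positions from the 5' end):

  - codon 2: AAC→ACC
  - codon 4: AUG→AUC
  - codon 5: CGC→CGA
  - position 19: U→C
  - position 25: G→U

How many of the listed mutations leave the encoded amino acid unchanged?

1

Codon 2: AAC (Asn) → ACC (Thr) — missense.
Codon 4: AUG (Met) → AUC (Ile) — missense.
Codon 5: CGC (Arg) → CGA (Arg) — synonymous.
Codon 7: UCC (Ser) → CCC (Pro) — missense.
Codon 9: GAG (Glu) → UAG (Stop) — nonsense.
Synonymous: 1 of 5.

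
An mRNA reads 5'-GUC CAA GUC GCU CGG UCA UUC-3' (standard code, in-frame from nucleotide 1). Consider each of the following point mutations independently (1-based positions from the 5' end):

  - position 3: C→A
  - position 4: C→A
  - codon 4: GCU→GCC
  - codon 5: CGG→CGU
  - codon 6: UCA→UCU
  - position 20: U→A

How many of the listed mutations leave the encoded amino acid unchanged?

Codon 1: GUC (Val) → GUA (Val) — synonymous.
Codon 2: CAA (Gln) → AAA (Lys) — missense.
Codon 4: GCU (Ala) → GCC (Ala) — synonymous.
Codon 5: CGG (Arg) → CGU (Arg) — synonymous.
Codon 6: UCA (Ser) → UCU (Ser) — synonymous.
Codon 7: UUC (Phe) → UAC (Tyr) — missense.
Synonymous: 4 of 6.

4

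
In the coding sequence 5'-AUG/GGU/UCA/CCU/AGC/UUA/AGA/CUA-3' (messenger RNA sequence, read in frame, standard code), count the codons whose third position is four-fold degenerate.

4

Codon 1 AUG (Met): third position 1-fold.
Codon 2 GGU (Gly): third position 4-fold.
Codon 3 UCA (Ser): third position 4-fold.
Codon 4 CCU (Pro): third position 4-fold.
Codon 5 AGC (Ser): third position 2-fold.
Codon 6 UUA (Leu): third position 2-fold.
Codon 7 AGA (Arg): third position 2-fold.
Codon 8 CUA (Leu): third position 4-fold.
Four-fold degenerate third positions: 4.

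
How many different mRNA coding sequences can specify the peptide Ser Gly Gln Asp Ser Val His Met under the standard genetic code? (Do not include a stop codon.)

Ser: 6 codons.
Gly: 4 codons.
Gln: 2 codons.
Asp: 2 codons.
Ser: 6 codons.
Val: 4 codons.
His: 2 codons.
Met: 1 codon.
6 × 4 × 2 × 2 × 6 × 4 × 2 × 1 = 4608.

4608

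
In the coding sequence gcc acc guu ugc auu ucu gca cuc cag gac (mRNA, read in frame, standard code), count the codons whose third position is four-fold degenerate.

Codon 1 GCC (Ala): third position 4-fold.
Codon 2 ACC (Thr): third position 4-fold.
Codon 3 GUU (Val): third position 4-fold.
Codon 4 UGC (Cys): third position 2-fold.
Codon 5 AUU (Ile): third position 3-fold.
Codon 6 UCU (Ser): third position 4-fold.
Codon 7 GCA (Ala): third position 4-fold.
Codon 8 CUC (Leu): third position 4-fold.
Codon 9 CAG (Gln): third position 2-fold.
Codon 10 GAC (Asp): third position 2-fold.
Four-fold degenerate third positions: 6.

6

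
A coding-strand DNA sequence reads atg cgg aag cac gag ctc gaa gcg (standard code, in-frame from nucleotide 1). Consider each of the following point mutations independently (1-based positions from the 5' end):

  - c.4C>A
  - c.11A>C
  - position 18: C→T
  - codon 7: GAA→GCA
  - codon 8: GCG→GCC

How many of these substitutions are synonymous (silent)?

Codon 2: CGG (Arg) → AGG (Arg) — synonymous.
Codon 4: CAC (His) → CCC (Pro) — missense.
Codon 6: CTC (Leu) → CTT (Leu) — synonymous.
Codon 7: GAA (Glu) → GCA (Ala) — missense.
Codon 8: GCG (Ala) → GCC (Ala) — synonymous.
Synonymous: 3 of 5.

3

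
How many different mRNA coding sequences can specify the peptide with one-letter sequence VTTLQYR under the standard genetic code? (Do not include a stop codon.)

Val: 4 codons.
Thr: 4 codons.
Thr: 4 codons.
Leu: 6 codons.
Gln: 2 codons.
Tyr: 2 codons.
Arg: 6 codons.
4 × 4 × 4 × 6 × 2 × 2 × 6 = 9216.

9216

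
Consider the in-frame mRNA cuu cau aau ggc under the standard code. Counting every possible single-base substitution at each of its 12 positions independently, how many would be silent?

8

Codon 1 (CUU, Leu): 3 synonymous substitutions.
Codon 2 (CAU, His): 1 synonymous substitution.
Codon 3 (AAU, Asn): 1 synonymous substitution.
Codon 4 (GGC, Gly): 3 synonymous substitutions.
Total: 3 + 1 + 1 + 3 = 8.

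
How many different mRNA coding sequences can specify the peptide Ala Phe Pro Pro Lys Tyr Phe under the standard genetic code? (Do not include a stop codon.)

1024

Ala: 4 codons.
Phe: 2 codons.
Pro: 4 codons.
Pro: 4 codons.
Lys: 2 codons.
Tyr: 2 codons.
Phe: 2 codons.
4 × 2 × 4 × 4 × 2 × 2 × 2 = 1024.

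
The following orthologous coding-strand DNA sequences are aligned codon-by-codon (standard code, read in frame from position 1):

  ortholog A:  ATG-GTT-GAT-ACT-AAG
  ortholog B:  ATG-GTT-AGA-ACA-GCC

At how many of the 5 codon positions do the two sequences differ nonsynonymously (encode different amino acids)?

Codon 1: ATG Met / ATG Met — identical.
Codon 2: GTT Val / GTT Val — identical.
Codon 3: GAT Asp / AGA Arg — nonsynonymous.
Codon 4: ACT Thr / ACA Thr — synonymous.
Codon 5: AAG Lys / GCC Ala — nonsynonymous.
Nonsynonymous differences: 2.

2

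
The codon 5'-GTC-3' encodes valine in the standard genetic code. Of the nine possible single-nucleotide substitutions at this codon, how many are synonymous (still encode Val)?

Position 1: none → 0 synonymous.
Position 2: none → 0 synonymous.
Position 3: GTT, GTA, GTG → 3 synonymous.
Total: 0 + 0 + 3 = 3.

3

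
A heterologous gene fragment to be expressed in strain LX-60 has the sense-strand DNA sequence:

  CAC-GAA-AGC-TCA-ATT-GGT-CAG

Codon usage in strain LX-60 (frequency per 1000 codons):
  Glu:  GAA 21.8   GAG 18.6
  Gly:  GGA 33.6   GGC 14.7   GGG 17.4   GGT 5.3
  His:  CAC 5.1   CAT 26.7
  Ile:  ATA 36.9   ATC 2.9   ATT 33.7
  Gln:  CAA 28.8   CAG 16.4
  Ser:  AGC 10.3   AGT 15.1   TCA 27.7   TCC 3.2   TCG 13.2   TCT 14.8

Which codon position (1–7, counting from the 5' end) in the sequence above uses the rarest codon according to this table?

Codon 1 CAC (His): 5.1 per 1000.
Codon 2 GAA (Glu): 21.8 per 1000.
Codon 3 AGC (Ser): 10.3 per 1000.
Codon 4 TCA (Ser): 27.7 per 1000.
Codon 5 ATT (Ile): 33.7 per 1000.
Codon 6 GGT (Gly): 5.3 per 1000.
Codon 7 CAG (Gln): 16.4 per 1000.
Lowest frequency is 5.1 at codon 1.

1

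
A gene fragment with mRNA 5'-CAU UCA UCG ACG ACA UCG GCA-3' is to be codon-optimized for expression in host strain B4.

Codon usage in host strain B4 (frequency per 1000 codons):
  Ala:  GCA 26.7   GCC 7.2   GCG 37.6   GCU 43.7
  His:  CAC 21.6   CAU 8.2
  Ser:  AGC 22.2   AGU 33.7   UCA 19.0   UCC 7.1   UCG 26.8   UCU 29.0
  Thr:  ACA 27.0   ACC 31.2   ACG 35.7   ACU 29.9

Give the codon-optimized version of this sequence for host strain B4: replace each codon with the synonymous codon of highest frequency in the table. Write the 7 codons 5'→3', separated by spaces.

CAC AGU AGU ACG ACG AGU GCU

Codon 1 (His): best is CAC at 21.6.
Codon 2 (Ser): best is AGU at 33.7.
Codon 3 (Ser): best is AGU at 33.7.
Codon 4 (Thr): best is ACG at 35.7.
Codon 5 (Thr): best is ACG at 35.7.
Codon 6 (Ser): best is AGU at 33.7.
Codon 7 (Ala): best is GCU at 43.7.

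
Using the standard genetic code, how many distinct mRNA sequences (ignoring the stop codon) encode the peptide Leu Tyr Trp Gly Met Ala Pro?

Leu: 6 codons.
Tyr: 2 codons.
Trp: 1 codon.
Gly: 4 codons.
Met: 1 codon.
Ala: 4 codons.
Pro: 4 codons.
6 × 2 × 1 × 4 × 1 × 4 × 4 = 768.

768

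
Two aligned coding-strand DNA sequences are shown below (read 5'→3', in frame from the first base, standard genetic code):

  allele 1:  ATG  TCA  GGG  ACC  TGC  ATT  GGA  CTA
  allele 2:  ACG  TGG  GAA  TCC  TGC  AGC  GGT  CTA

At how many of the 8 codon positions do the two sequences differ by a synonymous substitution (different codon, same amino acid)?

1

Codon 1: ATG Met / ACG Thr — nonsynonymous.
Codon 2: TCA Ser / TGG Trp — nonsynonymous.
Codon 3: GGG Gly / GAA Glu — nonsynonymous.
Codon 4: ACC Thr / TCC Ser — nonsynonymous.
Codon 5: TGC Cys / TGC Cys — identical.
Codon 6: ATT Ile / AGC Ser — nonsynonymous.
Codon 7: GGA Gly / GGT Gly — synonymous.
Codon 8: CTA Leu / CTA Leu — identical.
Synonymous differences: 1.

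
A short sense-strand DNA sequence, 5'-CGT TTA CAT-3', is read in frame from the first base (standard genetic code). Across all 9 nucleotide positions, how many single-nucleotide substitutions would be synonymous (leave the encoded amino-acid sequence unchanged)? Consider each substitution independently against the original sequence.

6

Codon 1 (CGT, Arg): 3 synonymous substitutions.
Codon 2 (TTA, Leu): 2 synonymous substitutions.
Codon 3 (CAT, His): 1 synonymous substitution.
Total: 3 + 2 + 1 = 6.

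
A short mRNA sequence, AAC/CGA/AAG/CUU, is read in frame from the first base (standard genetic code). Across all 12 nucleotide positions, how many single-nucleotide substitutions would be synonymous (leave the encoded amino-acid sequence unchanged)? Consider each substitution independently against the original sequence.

Codon 1 (AAC, Asn): 1 synonymous substitution.
Codon 2 (CGA, Arg): 4 synonymous substitutions.
Codon 3 (AAG, Lys): 1 synonymous substitution.
Codon 4 (CUU, Leu): 3 synonymous substitutions.
Total: 1 + 4 + 1 + 3 = 9.

9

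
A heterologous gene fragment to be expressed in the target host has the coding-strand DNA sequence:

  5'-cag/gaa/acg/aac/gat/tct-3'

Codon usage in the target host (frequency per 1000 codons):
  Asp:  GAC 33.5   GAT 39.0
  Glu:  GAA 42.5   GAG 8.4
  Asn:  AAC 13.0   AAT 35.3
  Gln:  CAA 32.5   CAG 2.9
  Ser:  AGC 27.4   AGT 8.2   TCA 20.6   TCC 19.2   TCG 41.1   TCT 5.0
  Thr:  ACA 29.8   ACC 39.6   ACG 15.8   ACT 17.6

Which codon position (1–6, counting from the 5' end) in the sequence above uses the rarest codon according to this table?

Codon 1 CAG (Gln): 2.9 per 1000.
Codon 2 GAA (Glu): 42.5 per 1000.
Codon 3 ACG (Thr): 15.8 per 1000.
Codon 4 AAC (Asn): 13.0 per 1000.
Codon 5 GAT (Asp): 39.0 per 1000.
Codon 6 TCT (Ser): 5.0 per 1000.
Lowest frequency is 2.9 at codon 1.

1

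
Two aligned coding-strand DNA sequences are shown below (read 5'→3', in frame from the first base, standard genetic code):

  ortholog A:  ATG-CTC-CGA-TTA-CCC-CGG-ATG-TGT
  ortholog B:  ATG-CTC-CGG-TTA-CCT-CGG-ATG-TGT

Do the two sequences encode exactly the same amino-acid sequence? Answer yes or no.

Codon 1: ATG Met / ATG Met — identical.
Codon 2: CTC Leu / CTC Leu — identical.
Codon 3: CGA Arg / CGG Arg — synonymous.
Codon 4: TTA Leu / TTA Leu — identical.
Codon 5: CCC Pro / CCT Pro — synonymous.
Codon 6: CGG Arg / CGG Arg — identical.
Codon 7: ATG Met / ATG Met — identical.
Codon 8: TGT Cys / TGT Cys — identical.
Nonsynonymous differences: 0 → same protein.

yes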